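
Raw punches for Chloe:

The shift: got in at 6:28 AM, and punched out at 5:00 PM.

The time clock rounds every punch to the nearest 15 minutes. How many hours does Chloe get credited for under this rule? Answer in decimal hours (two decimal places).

The shift: in 6:28 AM→6:30 AM, out 5:00 PM→5:00 PM; 10 h 30 min

10.50 hours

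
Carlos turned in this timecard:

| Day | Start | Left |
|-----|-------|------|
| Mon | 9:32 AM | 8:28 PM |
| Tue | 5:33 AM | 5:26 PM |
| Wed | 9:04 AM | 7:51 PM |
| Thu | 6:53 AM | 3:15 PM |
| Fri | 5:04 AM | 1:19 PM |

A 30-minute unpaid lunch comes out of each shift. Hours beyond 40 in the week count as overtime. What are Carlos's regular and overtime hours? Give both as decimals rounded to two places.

Regular 40.00 hours, overtime 7.72 hours

Mon: 9:32 AM–8:28 PM = 10 h 56 min; less 30 min break → 10 h 26 min
Tue: 5:33 AM–5:26 PM = 11 h 53 min; less 30 min break → 11 h 23 min
Wed: 9:04 AM–7:51 PM = 10 h 47 min; less 30 min break → 10 h 17 min
Thu: 6:53 AM–3:15 PM = 8 h 22 min; less 30 min break → 7 h 52 min
Fri: 5:04 AM–1:19 PM = 8 h 15 min; less 30 min break → 7 h 45 min
Total worked: 47 h 43 min = 47.72 h.
Threshold 40 h → overtime 7 h 43 min, regular 40 h 0 min.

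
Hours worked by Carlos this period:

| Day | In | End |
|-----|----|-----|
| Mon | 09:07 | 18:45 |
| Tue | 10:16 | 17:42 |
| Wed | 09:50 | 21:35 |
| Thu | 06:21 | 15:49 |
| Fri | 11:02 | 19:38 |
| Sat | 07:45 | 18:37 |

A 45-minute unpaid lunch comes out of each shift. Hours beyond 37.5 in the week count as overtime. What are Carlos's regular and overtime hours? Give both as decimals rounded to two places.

Regular 37.50 hours, overtime 15.75 hours

Mon: 09:07–18:45 = 9 h 38 min; less 45 min break → 8 h 53 min
Tue: 10:16–17:42 = 7 h 26 min; less 45 min break → 6 h 41 min
Wed: 09:50–21:35 = 11 h 45 min; less 45 min break → 11 h 0 min
Thu: 06:21–15:49 = 9 h 28 min; less 45 min break → 8 h 43 min
Fri: 11:02–19:38 = 8 h 36 min; less 45 min break → 7 h 51 min
Sat: 07:45–18:37 = 10 h 52 min; less 45 min break → 10 h 7 min
Total worked: 53 h 15 min = 53.25 h.
Threshold 37.5 h → overtime 15 h 45 min, regular 37 h 30 min.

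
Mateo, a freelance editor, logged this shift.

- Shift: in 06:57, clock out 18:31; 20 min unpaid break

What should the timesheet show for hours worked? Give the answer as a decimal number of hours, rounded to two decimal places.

11.23 hours

Shift: 06:57–18:31 = 11 h 34 min; less 20 min break → 11 h 14 min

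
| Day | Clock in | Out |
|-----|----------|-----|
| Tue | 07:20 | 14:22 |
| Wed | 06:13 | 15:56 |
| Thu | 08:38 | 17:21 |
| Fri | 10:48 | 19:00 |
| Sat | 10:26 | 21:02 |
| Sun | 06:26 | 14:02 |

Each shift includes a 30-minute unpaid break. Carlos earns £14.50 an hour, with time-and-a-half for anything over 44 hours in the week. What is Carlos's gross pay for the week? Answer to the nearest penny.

Tue: 07:20–14:22 = 7 h 2 min; less 30 min break → 6 h 32 min
Wed: 06:13–15:56 = 9 h 43 min; less 30 min break → 9 h 13 min
Thu: 08:38–17:21 = 8 h 43 min; less 30 min break → 8 h 13 min
Fri: 10:48–19:00 = 8 h 12 min; less 30 min break → 7 h 42 min
Sat: 10:26–21:02 = 10 h 36 min; less 30 min break → 10 h 6 min
Sun: 06:26–14:02 = 7 h 36 min; less 30 min break → 7 h 6 min
Total worked: 48 h 52 min = 2932 min.
Regular 44 h 0 min = 2640 min at £14.50/h; overtime 4 h 52 min = 292 min at £21.75/h.
Pay = (2640 × £14.50 + 292 × £21.75) ÷ 60 = £743.85.

£743.85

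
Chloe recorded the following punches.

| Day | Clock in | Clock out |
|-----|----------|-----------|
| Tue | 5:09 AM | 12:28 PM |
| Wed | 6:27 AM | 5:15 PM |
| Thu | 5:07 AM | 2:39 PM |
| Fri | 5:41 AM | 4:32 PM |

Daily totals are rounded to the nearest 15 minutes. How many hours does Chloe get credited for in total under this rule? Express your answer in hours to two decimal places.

Tue: 5:09 AM–12:28 PM = 7 h 19 min → rounds to 7 h 15 min
Wed: 6:27 AM–5:15 PM = 10 h 48 min → rounds to 10 h 45 min
Thu: 5:07 AM–2:39 PM = 9 h 32 min → rounds to 9 h 30 min
Fri: 5:41 AM–4:32 PM = 10 h 51 min → rounds to 10 h 45 min
Total credited: 38 h 15 min.

38.25 hours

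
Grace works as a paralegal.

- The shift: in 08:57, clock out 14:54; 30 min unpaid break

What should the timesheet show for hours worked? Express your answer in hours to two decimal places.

The shift: 08:57–14:54 = 5 h 57 min; less 30 min break → 5 h 27 min

5.45 hours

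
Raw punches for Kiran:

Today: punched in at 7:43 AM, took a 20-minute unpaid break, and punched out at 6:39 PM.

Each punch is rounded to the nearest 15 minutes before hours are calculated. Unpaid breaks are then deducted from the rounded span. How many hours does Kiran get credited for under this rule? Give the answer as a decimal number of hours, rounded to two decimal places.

Today: in 7:43 AM→7:45 AM, out 6:39 PM→6:45 PM; 11 h 0 min − 20 min = 10 h 40 min

10.67 hours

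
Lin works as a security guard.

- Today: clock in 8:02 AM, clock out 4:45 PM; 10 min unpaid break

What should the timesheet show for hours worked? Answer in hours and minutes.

Today: 8:02 AM–4:45 PM = 8 h 43 min; less 10 min break → 8 h 33 min

8 h 33 min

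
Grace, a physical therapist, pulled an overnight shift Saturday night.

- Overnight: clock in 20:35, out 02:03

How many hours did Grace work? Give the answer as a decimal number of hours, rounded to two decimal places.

5.47 hours

Overnight: 20:35 → midnight = 3 h 25 min; midnight → 02:03 = 2 h 3 min; span 5 h 28 min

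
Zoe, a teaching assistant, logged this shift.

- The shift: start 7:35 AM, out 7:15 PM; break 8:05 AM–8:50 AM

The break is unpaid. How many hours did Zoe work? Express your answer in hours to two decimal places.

The shift: 7:35 AM–7:15 PM = 11 h 40 min; less 45 min break → 10 h 55 min

10.92 hours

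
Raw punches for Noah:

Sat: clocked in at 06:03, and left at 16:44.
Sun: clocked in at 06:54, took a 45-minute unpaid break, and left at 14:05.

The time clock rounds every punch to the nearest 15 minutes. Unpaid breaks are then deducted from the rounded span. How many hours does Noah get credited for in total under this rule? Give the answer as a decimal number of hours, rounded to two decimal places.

Sat: in 06:03→06:00, out 16:44→16:45; 10 h 45 min
Sun: in 06:54→07:00, out 14:05→14:00; 7 h 0 min − 45 min = 6 h 15 min
Total credited: 17 h 0 min.

17.00 hours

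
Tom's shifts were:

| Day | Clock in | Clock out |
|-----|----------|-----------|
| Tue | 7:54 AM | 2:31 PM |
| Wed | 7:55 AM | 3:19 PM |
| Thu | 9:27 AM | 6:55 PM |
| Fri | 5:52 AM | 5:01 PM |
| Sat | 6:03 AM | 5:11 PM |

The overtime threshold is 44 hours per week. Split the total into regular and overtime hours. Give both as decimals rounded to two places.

Regular 44.00 hours, overtime 1.77 hours

Tue: 7:54 AM–2:31 PM = 6 h 37 min
Wed: 7:55 AM–3:19 PM = 7 h 24 min
Thu: 9:27 AM–6:55 PM = 9 h 28 min
Fri: 5:52 AM–5:01 PM = 11 h 9 min
Sat: 6:03 AM–5:11 PM = 11 h 8 min
Total worked: 45 h 46 min = 45.77 h.
Threshold 44 h → overtime 1 h 46 min, regular 44 h 0 min.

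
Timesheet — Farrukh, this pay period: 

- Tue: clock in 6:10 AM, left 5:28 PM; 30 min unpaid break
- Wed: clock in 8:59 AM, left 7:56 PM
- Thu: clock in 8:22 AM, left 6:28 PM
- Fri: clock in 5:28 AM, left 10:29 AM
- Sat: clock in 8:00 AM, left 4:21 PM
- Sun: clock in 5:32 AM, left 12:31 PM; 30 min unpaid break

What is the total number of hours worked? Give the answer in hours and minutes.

Tue: 6:10 AM–5:28 PM = 11 h 18 min; less 30 min break → 10 h 48 min
Wed: 8:59 AM–7:56 PM = 10 h 57 min
Thu: 8:22 AM–6:28 PM = 10 h 6 min
Fri: 5:28 AM–10:29 AM = 5 h 1 min
Sat: 8:00 AM–4:21 PM = 8 h 21 min
Sun: 5:32 AM–12:31 PM = 6 h 59 min; less 30 min break → 6 h 29 min
Total: 10 h 48 min + 10 h 57 min + 10 h 6 min + 5 h 1 min + 8 h 21 min + 6 h 29 min = 51 h 42 min.

51 h 42 min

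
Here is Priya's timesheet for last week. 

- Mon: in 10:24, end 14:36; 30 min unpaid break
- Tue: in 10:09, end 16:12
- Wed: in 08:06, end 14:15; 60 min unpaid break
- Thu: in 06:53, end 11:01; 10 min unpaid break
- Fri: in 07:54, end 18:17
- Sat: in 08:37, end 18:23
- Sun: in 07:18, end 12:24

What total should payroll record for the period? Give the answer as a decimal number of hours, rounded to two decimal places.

44.12 hours

Mon: 10:24–14:36 = 4 h 12 min; less 30 min break → 3 h 42 min
Tue: 10:09–16:12 = 6 h 3 min
Wed: 08:06–14:15 = 6 h 9 min; less 60 min break → 5 h 9 min
Thu: 06:53–11:01 = 4 h 8 min; less 10 min break → 3 h 58 min
Fri: 07:54–18:17 = 10 h 23 min
Sat: 08:37–18:23 = 9 h 46 min
Sun: 07:18–12:24 = 5 h 6 min
Total: 3 h 42 min + 6 h 3 min + 5 h 9 min + 3 h 58 min + 10 h 23 min + 9 h 46 min + 5 h 6 min = 44 h 7 min.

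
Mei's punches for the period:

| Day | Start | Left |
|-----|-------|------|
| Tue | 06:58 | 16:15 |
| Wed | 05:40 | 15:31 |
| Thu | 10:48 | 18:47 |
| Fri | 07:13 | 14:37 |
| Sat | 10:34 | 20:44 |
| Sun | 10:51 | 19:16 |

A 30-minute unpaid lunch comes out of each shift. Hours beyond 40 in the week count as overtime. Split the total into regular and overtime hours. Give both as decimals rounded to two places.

Regular 40.00 hours, overtime 10.10 hours

Tue: 06:58–16:15 = 9 h 17 min; less 30 min break → 8 h 47 min
Wed: 05:40–15:31 = 9 h 51 min; less 30 min break → 9 h 21 min
Thu: 10:48–18:47 = 7 h 59 min; less 30 min break → 7 h 29 min
Fri: 07:13–14:37 = 7 h 24 min; less 30 min break → 6 h 54 min
Sat: 10:34–20:44 = 10 h 10 min; less 30 min break → 9 h 40 min
Sun: 10:51–19:16 = 8 h 25 min; less 30 min break → 7 h 55 min
Total worked: 50 h 6 min = 50.10 h.
Threshold 40 h → overtime 10 h 6 min, regular 40 h 0 min.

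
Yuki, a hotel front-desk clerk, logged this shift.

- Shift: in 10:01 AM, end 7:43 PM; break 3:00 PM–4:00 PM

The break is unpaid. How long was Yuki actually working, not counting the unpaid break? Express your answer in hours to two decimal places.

Shift: 10:01 AM–7:43 PM = 9 h 42 min; less 60 min break → 8 h 42 min

8.70 hours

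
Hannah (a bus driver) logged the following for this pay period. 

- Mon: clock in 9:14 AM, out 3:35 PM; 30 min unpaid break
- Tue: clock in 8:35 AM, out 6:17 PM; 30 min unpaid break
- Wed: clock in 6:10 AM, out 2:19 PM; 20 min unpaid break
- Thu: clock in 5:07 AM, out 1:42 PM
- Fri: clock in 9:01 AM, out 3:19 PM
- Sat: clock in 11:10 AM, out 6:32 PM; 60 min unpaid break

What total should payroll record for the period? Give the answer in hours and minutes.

44 h 7 min

Mon: 9:14 AM–3:35 PM = 6 h 21 min; less 30 min break → 5 h 51 min
Tue: 8:35 AM–6:17 PM = 9 h 42 min; less 30 min break → 9 h 12 min
Wed: 6:10 AM–2:19 PM = 8 h 9 min; less 20 min break → 7 h 49 min
Thu: 5:07 AM–1:42 PM = 8 h 35 min
Fri: 9:01 AM–3:19 PM = 6 h 18 min
Sat: 11:10 AM–6:32 PM = 7 h 22 min; less 60 min break → 6 h 22 min
Total: 5 h 51 min + 9 h 12 min + 7 h 49 min + 8 h 35 min + 6 h 18 min + 6 h 22 min = 44 h 7 min.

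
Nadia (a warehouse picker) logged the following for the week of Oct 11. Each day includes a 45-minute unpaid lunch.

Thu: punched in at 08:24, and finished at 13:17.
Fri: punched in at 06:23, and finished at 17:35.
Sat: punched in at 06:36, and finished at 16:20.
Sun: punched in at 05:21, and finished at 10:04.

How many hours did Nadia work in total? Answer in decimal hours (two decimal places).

27.53 hours

Thu: 08:24–13:17 = 4 h 53 min; less 45 min break → 4 h 8 min
Fri: 06:23–17:35 = 11 h 12 min; less 45 min break → 10 h 27 min
Sat: 06:36–16:20 = 9 h 44 min; less 45 min break → 8 h 59 min
Sun: 05:21–10:04 = 4 h 43 min; less 45 min break → 3 h 58 min
Total: 4 h 8 min + 10 h 27 min + 8 h 59 min + 3 h 58 min = 27 h 32 min.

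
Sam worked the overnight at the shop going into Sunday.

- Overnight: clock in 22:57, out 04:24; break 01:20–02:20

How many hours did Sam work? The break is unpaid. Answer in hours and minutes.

Overnight: 22:57 → midnight = 1 h 3 min; midnight → 04:24 = 4 h 24 min; span 5 h 27 min; less 60 min break → 4 h 27 min

4 h 27 min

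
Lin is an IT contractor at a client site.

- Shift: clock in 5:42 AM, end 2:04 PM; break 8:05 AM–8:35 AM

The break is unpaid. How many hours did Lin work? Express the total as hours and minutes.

7 h 52 min

Shift: 5:42 AM–2:04 PM = 8 h 22 min; less 30 min break → 7 h 52 min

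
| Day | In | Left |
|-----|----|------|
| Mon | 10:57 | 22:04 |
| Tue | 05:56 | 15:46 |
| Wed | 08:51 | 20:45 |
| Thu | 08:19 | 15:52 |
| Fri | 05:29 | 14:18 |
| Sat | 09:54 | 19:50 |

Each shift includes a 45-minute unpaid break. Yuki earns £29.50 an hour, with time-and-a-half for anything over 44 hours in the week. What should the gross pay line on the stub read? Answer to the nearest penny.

£1769.26

Mon: 10:57–22:04 = 11 h 7 min; less 45 min break → 10 h 22 min
Tue: 05:56–15:46 = 9 h 50 min; less 45 min break → 9 h 5 min
Wed: 08:51–20:45 = 11 h 54 min; less 45 min break → 11 h 9 min
Thu: 08:19–15:52 = 7 h 33 min; less 45 min break → 6 h 48 min
Fri: 05:29–14:18 = 8 h 49 min; less 45 min break → 8 h 4 min
Sat: 09:54–19:50 = 9 h 56 min; less 45 min break → 9 h 11 min
Total worked: 54 h 39 min = 3279 min.
Regular 44 h 0 min = 2640 min at £29.50/h; overtime 10 h 39 min = 639 min at £44.25/h.
Pay = (2640 × £29.50 + 639 × £44.25) ÷ 60 = £1769.26.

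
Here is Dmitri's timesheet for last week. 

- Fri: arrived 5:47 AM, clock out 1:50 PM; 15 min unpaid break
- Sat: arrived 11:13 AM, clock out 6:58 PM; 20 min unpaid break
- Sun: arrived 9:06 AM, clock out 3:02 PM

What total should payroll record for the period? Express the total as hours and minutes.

21 h 9 min

Fri: 5:47 AM–1:50 PM = 8 h 3 min; less 15 min break → 7 h 48 min
Sat: 11:13 AM–6:58 PM = 7 h 45 min; less 20 min break → 7 h 25 min
Sun: 9:06 AM–3:02 PM = 5 h 56 min
Total: 7 h 48 min + 7 h 25 min + 5 h 56 min = 21 h 9 min.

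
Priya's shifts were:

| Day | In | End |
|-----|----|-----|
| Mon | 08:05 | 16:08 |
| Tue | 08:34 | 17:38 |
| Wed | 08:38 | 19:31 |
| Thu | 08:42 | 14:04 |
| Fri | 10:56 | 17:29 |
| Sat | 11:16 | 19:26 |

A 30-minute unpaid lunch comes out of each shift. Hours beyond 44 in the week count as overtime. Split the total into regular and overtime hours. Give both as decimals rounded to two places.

Mon: 08:05–16:08 = 8 h 3 min; less 30 min break → 7 h 33 min
Tue: 08:34–17:38 = 9 h 4 min; less 30 min break → 8 h 34 min
Wed: 08:38–19:31 = 10 h 53 min; less 30 min break → 10 h 23 min
Thu: 08:42–14:04 = 5 h 22 min; less 30 min break → 4 h 52 min
Fri: 10:56–17:29 = 6 h 33 min; less 30 min break → 6 h 3 min
Sat: 11:16–19:26 = 8 h 10 min; less 30 min break → 7 h 40 min
Total worked: 45 h 5 min = 45.08 h.
Threshold 44 h → overtime 1 h 5 min, regular 44 h 0 min.

Regular 44.00 hours, overtime 1.08 hours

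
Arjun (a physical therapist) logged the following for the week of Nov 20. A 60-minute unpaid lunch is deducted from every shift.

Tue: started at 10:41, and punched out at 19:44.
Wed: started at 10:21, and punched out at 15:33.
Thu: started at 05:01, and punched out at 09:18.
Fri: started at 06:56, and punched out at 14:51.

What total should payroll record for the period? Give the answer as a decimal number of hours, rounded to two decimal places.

Tue: 10:41–19:44 = 9 h 3 min; less 60 min break → 8 h 3 min
Wed: 10:21–15:33 = 5 h 12 min; less 60 min break → 4 h 12 min
Thu: 05:01–09:18 = 4 h 17 min; less 60 min break → 3 h 17 min
Fri: 06:56–14:51 = 7 h 55 min; less 60 min break → 6 h 55 min
Total: 8 h 3 min + 4 h 12 min + 3 h 17 min + 6 h 55 min = 22 h 27 min.

22.45 hours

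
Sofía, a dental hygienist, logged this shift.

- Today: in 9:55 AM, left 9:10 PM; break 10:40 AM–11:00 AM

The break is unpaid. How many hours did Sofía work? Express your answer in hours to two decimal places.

Today: 9:55 AM–9:10 PM = 11 h 15 min; less 20 min break → 10 h 55 min

10.92 hours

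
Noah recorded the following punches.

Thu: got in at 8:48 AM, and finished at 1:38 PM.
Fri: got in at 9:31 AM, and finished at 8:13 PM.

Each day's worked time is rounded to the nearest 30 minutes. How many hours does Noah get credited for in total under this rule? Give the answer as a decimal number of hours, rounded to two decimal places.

Thu: 8:48 AM–1:38 PM = 4 h 50 min → rounds to 5 h 0 min
Fri: 9:31 AM–8:13 PM = 10 h 42 min → rounds to 10 h 30 min
Total credited: 15 h 30 min.

15.50 hours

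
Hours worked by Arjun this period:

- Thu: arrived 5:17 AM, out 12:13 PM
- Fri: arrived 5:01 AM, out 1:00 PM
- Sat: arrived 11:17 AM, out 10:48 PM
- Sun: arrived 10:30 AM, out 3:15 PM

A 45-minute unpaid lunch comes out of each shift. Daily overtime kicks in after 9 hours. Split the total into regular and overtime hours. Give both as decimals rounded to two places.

Regular 26.42 hours, overtime 1.77 hours

Thu: 5:17 AM–12:13 PM = 6 h 56 min; less 45 min break → 6 h 11 min
Fri: 5:01 AM–1:00 PM = 7 h 59 min; less 45 min break → 7 h 14 min
Sat: 11:17 AM–10:48 PM = 11 h 31 min; less 45 min break → 10 h 46 min
Sun: 10:30 AM–3:15 PM = 4 h 45 min; less 45 min break → 4 h 0 min
Thu reg 6 h 11 min / OT 0 h 0 min; Fri reg 7 h 14 min / OT 0 h 0 min; Sat reg 9 h 0 min / OT 1 h 46 min; Sun reg 4 h 0 min / OT 0 h 0 min.
Totals: regular 26 h 25 min, overtime 1 h 46 min.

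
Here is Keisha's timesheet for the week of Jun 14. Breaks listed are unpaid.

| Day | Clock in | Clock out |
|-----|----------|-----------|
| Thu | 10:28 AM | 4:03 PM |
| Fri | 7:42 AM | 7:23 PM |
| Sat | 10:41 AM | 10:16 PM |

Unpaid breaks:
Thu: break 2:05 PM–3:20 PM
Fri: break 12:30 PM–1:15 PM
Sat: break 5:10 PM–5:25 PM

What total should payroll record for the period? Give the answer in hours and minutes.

Thu: 10:28 AM–4:03 PM = 5 h 35 min; less 75 min break → 4 h 20 min
Fri: 7:42 AM–7:23 PM = 11 h 41 min; less 45 min break → 10 h 56 min
Sat: 10:41 AM–10:16 PM = 11 h 35 min; less 15 min break → 11 h 20 min
Total: 4 h 20 min + 10 h 56 min + 11 h 20 min = 26 h 36 min.

26 h 36 min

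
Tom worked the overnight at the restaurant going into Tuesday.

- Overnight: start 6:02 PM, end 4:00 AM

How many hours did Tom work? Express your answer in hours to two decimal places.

9.97 hours

Overnight: 6:02 PM → midnight = 5 h 58 min; midnight → 4:00 AM = 4 h 0 min; span 9 h 58 min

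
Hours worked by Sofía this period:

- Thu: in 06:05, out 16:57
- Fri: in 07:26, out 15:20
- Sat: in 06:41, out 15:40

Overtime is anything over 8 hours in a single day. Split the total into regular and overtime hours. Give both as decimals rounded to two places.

Regular 23.90 hours, overtime 3.85 hours

Thu: 06:05–16:57 = 10 h 52 min
Fri: 07:26–15:20 = 7 h 54 min
Sat: 06:41–15:40 = 8 h 59 min
Thu reg 8 h 0 min / OT 2 h 52 min; Fri reg 7 h 54 min / OT 0 h 0 min; Sat reg 8 h 0 min / OT 0 h 59 min.
Totals: regular 23 h 54 min, overtime 3 h 51 min.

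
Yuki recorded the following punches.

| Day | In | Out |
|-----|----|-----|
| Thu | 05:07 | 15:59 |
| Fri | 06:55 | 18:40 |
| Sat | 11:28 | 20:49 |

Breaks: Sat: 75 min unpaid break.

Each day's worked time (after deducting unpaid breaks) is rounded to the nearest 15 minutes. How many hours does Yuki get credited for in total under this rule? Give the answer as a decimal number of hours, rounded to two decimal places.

30.50 hours

Thu: 05:07–15:59 = 10 h 52 min → rounds to 10 h 45 min
Fri: 06:55–18:40 = 11 h 45 min → rounds to 11 h 45 min
Sat: 11:28–20:49 = 9 h 21 min − 75 min = 8 h 6 min → rounds to 8 h 0 min
Total credited: 30 h 30 min.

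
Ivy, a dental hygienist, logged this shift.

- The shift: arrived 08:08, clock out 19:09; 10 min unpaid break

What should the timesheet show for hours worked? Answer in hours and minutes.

10 h 51 min

The shift: 08:08–19:09 = 11 h 1 min; less 10 min break → 10 h 51 min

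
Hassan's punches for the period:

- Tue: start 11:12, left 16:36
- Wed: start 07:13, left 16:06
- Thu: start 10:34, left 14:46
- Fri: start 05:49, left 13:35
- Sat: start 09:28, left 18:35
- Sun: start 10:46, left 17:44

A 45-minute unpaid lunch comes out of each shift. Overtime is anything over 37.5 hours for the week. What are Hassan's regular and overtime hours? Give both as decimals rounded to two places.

Regular 37.50 hours, overtime 0.33 hours

Tue: 11:12–16:36 = 5 h 24 min; less 45 min break → 4 h 39 min
Wed: 07:13–16:06 = 8 h 53 min; less 45 min break → 8 h 8 min
Thu: 10:34–14:46 = 4 h 12 min; less 45 min break → 3 h 27 min
Fri: 05:49–13:35 = 7 h 46 min; less 45 min break → 7 h 1 min
Sat: 09:28–18:35 = 9 h 7 min; less 45 min break → 8 h 22 min
Sun: 10:46–17:44 = 6 h 58 min; less 45 min break → 6 h 13 min
Total worked: 37 h 50 min = 37.83 h.
Threshold 37.5 h → overtime 0 h 20 min, regular 37 h 30 min.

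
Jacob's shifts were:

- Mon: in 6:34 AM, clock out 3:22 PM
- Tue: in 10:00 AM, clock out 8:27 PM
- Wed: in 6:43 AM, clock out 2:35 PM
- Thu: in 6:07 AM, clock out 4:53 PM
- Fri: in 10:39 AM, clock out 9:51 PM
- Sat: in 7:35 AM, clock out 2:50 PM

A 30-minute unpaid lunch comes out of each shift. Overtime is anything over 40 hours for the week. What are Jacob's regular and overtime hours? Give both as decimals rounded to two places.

Regular 40.00 hours, overtime 13.33 hours

Mon: 6:34 AM–3:22 PM = 8 h 48 min; less 30 min break → 8 h 18 min
Tue: 10:00 AM–8:27 PM = 10 h 27 min; less 30 min break → 9 h 57 min
Wed: 6:43 AM–2:35 PM = 7 h 52 min; less 30 min break → 7 h 22 min
Thu: 6:07 AM–4:53 PM = 10 h 46 min; less 30 min break → 10 h 16 min
Fri: 10:39 AM–9:51 PM = 11 h 12 min; less 30 min break → 10 h 42 min
Sat: 7:35 AM–2:50 PM = 7 h 15 min; less 30 min break → 6 h 45 min
Total worked: 53 h 20 min = 53.33 h.
Threshold 40 h → overtime 13 h 20 min, regular 40 h 0 min.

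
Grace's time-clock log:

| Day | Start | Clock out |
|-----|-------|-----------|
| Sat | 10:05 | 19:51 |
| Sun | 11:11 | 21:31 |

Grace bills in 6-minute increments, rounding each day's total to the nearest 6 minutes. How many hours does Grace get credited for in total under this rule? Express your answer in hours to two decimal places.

20.10 hours

Sat: 10:05–19:51 = 9 h 46 min → rounds to 9 h 48 min
Sun: 11:11–21:31 = 10 h 20 min → rounds to 10 h 18 min
Total credited: 20 h 6 min.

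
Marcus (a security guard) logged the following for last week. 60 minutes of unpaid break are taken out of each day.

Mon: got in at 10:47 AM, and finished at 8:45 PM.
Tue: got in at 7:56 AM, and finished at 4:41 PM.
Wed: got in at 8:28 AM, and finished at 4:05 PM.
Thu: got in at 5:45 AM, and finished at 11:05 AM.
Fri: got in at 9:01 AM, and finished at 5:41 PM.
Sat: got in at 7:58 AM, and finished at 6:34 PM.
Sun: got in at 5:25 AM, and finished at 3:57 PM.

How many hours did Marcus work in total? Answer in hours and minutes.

54 h 28 min

Mon: 10:47 AM–8:45 PM = 9 h 58 min; less 60 min break → 8 h 58 min
Tue: 7:56 AM–4:41 PM = 8 h 45 min; less 60 min break → 7 h 45 min
Wed: 8:28 AM–4:05 PM = 7 h 37 min; less 60 min break → 6 h 37 min
Thu: 5:45 AM–11:05 AM = 5 h 20 min; less 60 min break → 4 h 20 min
Fri: 9:01 AM–5:41 PM = 8 h 40 min; less 60 min break → 7 h 40 min
Sat: 7:58 AM–6:34 PM = 10 h 36 min; less 60 min break → 9 h 36 min
Sun: 5:25 AM–3:57 PM = 10 h 32 min; less 60 min break → 9 h 32 min
Total: 8 h 58 min + 7 h 45 min + 6 h 37 min + 4 h 20 min + 7 h 40 min + 9 h 36 min + 9 h 32 min = 54 h 28 min.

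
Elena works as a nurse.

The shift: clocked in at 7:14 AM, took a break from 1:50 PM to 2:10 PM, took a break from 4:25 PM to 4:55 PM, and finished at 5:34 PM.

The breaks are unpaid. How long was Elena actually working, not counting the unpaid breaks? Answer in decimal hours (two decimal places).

The shift: 7:14 AM–5:34 PM = 10 h 20 min; less 50 min break → 9 h 30 min

9.50 hours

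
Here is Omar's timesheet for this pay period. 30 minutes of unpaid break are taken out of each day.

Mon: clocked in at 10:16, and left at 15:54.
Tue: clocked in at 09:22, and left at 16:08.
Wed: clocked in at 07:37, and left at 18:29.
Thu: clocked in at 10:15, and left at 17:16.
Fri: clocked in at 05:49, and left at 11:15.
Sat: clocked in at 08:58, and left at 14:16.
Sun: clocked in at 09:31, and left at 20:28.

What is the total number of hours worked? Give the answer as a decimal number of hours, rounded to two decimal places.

48.47 hours

Mon: 10:16–15:54 = 5 h 38 min; less 30 min break → 5 h 8 min
Tue: 09:22–16:08 = 6 h 46 min; less 30 min break → 6 h 16 min
Wed: 07:37–18:29 = 10 h 52 min; less 30 min break → 10 h 22 min
Thu: 10:15–17:16 = 7 h 1 min; less 30 min break → 6 h 31 min
Fri: 05:49–11:15 = 5 h 26 min; less 30 min break → 4 h 56 min
Sat: 08:58–14:16 = 5 h 18 min; less 30 min break → 4 h 48 min
Sun: 09:31–20:28 = 10 h 57 min; less 30 min break → 10 h 27 min
Total: 5 h 8 min + 6 h 16 min + 10 h 22 min + 6 h 31 min + 4 h 56 min + 4 h 48 min + 10 h 27 min = 48 h 28 min.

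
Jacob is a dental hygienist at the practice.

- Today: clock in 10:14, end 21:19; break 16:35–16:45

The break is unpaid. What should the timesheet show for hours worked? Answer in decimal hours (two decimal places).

Today: 10:14–21:19 = 11 h 5 min; less 10 min break → 10 h 55 min

10.92 hours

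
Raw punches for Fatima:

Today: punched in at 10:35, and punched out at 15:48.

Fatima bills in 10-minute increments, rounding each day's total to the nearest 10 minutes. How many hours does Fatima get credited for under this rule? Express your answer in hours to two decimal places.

Today: 10:35–15:48 = 5 h 13 min → rounds to 5 h 10 min

5.17 hours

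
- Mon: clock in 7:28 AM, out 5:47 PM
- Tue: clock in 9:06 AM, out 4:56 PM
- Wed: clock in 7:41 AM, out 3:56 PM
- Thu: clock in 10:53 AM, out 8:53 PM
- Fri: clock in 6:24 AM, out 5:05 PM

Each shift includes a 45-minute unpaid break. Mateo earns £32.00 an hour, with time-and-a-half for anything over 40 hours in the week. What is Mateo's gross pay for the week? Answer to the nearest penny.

£1440.00

Mon: 7:28 AM–5:47 PM = 10 h 19 min; less 45 min break → 9 h 34 min
Tue: 9:06 AM–4:56 PM = 7 h 50 min; less 45 min break → 7 h 5 min
Wed: 7:41 AM–3:56 PM = 8 h 15 min; less 45 min break → 7 h 30 min
Thu: 10:53 AM–8:53 PM = 10 h 0 min; less 45 min break → 9 h 15 min
Fri: 6:24 AM–5:05 PM = 10 h 41 min; less 45 min break → 9 h 56 min
Total worked: 43 h 20 min = 2600 min.
Regular 40 h 0 min = 2400 min at £32.00/h; overtime 3 h 20 min = 200 min at £48.00/h.
Pay = (2400 × £32.00 + 200 × £48.00) ÷ 60 = £1440.00.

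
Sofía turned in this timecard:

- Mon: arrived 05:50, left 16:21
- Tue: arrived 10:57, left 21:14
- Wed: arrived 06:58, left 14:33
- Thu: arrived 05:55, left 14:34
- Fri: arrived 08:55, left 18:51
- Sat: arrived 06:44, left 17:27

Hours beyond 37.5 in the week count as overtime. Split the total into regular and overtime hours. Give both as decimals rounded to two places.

Mon: 05:50–16:21 = 10 h 31 min
Tue: 10:57–21:14 = 10 h 17 min
Wed: 06:58–14:33 = 7 h 35 min
Thu: 05:55–14:34 = 8 h 39 min
Fri: 08:55–18:51 = 9 h 56 min
Sat: 06:44–17:27 = 10 h 43 min
Total worked: 57 h 41 min = 57.68 h.
Threshold 37.5 h → overtime 20 h 11 min, regular 37 h 30 min.

Regular 37.50 hours, overtime 20.18 hours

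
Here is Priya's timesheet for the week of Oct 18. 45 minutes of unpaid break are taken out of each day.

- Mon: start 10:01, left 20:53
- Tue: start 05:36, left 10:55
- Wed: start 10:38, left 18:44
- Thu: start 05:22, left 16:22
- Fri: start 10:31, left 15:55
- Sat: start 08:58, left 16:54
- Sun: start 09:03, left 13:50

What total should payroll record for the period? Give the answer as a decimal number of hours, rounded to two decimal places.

Mon: 10:01–20:53 = 10 h 52 min; less 45 min break → 10 h 7 min
Tue: 05:36–10:55 = 5 h 19 min; less 45 min break → 4 h 34 min
Wed: 10:38–18:44 = 8 h 6 min; less 45 min break → 7 h 21 min
Thu: 05:22–16:22 = 11 h 0 min; less 45 min break → 10 h 15 min
Fri: 10:31–15:55 = 5 h 24 min; less 45 min break → 4 h 39 min
Sat: 08:58–16:54 = 7 h 56 min; less 45 min break → 7 h 11 min
Sun: 09:03–13:50 = 4 h 47 min; less 45 min break → 4 h 2 min
Total: 10 h 7 min + 4 h 34 min + 7 h 21 min + 10 h 15 min + 4 h 39 min + 7 h 11 min + 4 h 2 min = 48 h 9 min.

48.15 hours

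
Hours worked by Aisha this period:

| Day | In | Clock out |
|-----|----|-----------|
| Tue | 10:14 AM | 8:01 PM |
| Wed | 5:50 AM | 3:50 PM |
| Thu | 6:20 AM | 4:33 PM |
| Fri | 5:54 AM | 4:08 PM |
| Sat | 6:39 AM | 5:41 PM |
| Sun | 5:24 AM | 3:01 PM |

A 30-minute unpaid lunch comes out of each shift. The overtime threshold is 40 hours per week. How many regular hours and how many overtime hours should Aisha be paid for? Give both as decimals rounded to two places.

Tue: 10:14 AM–8:01 PM = 9 h 47 min; less 30 min break → 9 h 17 min
Wed: 5:50 AM–3:50 PM = 10 h 0 min; less 30 min break → 9 h 30 min
Thu: 6:20 AM–4:33 PM = 10 h 13 min; less 30 min break → 9 h 43 min
Fri: 5:54 AM–4:08 PM = 10 h 14 min; less 30 min break → 9 h 44 min
Sat: 6:39 AM–5:41 PM = 11 h 2 min; less 30 min break → 10 h 32 min
Sun: 5:24 AM–3:01 PM = 9 h 37 min; less 30 min break → 9 h 7 min
Total worked: 57 h 53 min = 57.88 h.
Threshold 40 h → overtime 17 h 53 min, regular 40 h 0 min.

Regular 40.00 hours, overtime 17.88 hours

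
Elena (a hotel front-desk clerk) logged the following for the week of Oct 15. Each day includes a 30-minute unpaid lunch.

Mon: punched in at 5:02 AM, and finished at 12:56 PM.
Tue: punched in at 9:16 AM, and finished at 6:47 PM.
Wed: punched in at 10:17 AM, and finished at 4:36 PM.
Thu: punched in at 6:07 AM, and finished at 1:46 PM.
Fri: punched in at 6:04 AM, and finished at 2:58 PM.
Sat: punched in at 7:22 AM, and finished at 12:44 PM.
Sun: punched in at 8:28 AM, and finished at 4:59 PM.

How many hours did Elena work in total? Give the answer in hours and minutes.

Mon: 5:02 AM–12:56 PM = 7 h 54 min; less 30 min break → 7 h 24 min
Tue: 9:16 AM–6:47 PM = 9 h 31 min; less 30 min break → 9 h 1 min
Wed: 10:17 AM–4:36 PM = 6 h 19 min; less 30 min break → 5 h 49 min
Thu: 6:07 AM–1:46 PM = 7 h 39 min; less 30 min break → 7 h 9 min
Fri: 6:04 AM–2:58 PM = 8 h 54 min; less 30 min break → 8 h 24 min
Sat: 7:22 AM–12:44 PM = 5 h 22 min; less 30 min break → 4 h 52 min
Sun: 8:28 AM–4:59 PM = 8 h 31 min; less 30 min break → 8 h 1 min
Total: 7 h 24 min + 9 h 1 min + 5 h 49 min + 7 h 9 min + 8 h 24 min + 4 h 52 min + 8 h 1 min = 50 h 40 min.

50 h 40 min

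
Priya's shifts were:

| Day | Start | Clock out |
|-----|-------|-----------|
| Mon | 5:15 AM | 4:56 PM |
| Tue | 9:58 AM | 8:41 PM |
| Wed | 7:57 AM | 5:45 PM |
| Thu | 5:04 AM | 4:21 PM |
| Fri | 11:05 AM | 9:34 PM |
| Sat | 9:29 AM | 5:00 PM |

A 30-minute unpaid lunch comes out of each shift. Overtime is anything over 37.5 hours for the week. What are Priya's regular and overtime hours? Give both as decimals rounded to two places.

Regular 37.50 hours, overtime 20.98 hours

Mon: 5:15 AM–4:56 PM = 11 h 41 min; less 30 min break → 11 h 11 min
Tue: 9:58 AM–8:41 PM = 10 h 43 min; less 30 min break → 10 h 13 min
Wed: 7:57 AM–5:45 PM = 9 h 48 min; less 30 min break → 9 h 18 min
Thu: 5:04 AM–4:21 PM = 11 h 17 min; less 30 min break → 10 h 47 min
Fri: 11:05 AM–9:34 PM = 10 h 29 min; less 30 min break → 9 h 59 min
Sat: 9:29 AM–5:00 PM = 7 h 31 min; less 30 min break → 7 h 1 min
Total worked: 58 h 29 min = 58.48 h.
Threshold 37.5 h → overtime 20 h 59 min, regular 37 h 30 min.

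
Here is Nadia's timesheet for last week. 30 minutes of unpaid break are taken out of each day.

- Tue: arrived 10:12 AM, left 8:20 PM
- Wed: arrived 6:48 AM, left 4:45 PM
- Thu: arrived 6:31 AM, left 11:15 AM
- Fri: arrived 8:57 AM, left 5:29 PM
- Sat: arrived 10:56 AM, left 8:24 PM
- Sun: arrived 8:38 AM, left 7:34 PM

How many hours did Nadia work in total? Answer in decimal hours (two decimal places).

Tue: 10:12 AM–8:20 PM = 10 h 8 min; less 30 min break → 9 h 38 min
Wed: 6:48 AM–4:45 PM = 9 h 57 min; less 30 min break → 9 h 27 min
Thu: 6:31 AM–11:15 AM = 4 h 44 min; less 30 min break → 4 h 14 min
Fri: 8:57 AM–5:29 PM = 8 h 32 min; less 30 min break → 8 h 2 min
Sat: 10:56 AM–8:24 PM = 9 h 28 min; less 30 min break → 8 h 58 min
Sun: 8:38 AM–7:34 PM = 10 h 56 min; less 30 min break → 10 h 26 min
Total: 9 h 38 min + 9 h 27 min + 4 h 14 min + 8 h 2 min + 8 h 58 min + 10 h 26 min = 50 h 45 min.

50.75 hours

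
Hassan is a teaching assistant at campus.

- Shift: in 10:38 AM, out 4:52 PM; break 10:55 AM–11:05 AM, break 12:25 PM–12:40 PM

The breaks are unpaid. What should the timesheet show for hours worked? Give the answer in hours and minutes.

5 h 49 min

Shift: 10:38 AM–4:52 PM = 6 h 14 min; less 25 min break → 5 h 49 min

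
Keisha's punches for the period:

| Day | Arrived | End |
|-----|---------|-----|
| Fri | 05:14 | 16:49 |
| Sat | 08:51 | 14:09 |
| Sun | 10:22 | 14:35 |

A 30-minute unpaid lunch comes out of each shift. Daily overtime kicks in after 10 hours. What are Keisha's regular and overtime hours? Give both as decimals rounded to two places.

Regular 18.52 hours, overtime 1.08 hours

Fri: 05:14–16:49 = 11 h 35 min; less 30 min break → 11 h 5 min
Sat: 08:51–14:09 = 5 h 18 min; less 30 min break → 4 h 48 min
Sun: 10:22–14:35 = 4 h 13 min; less 30 min break → 3 h 43 min
Fri reg 10 h 0 min / OT 1 h 5 min; Sat reg 4 h 48 min / OT 0 h 0 min; Sun reg 3 h 43 min / OT 0 h 0 min.
Totals: regular 18 h 31 min, overtime 1 h 5 min.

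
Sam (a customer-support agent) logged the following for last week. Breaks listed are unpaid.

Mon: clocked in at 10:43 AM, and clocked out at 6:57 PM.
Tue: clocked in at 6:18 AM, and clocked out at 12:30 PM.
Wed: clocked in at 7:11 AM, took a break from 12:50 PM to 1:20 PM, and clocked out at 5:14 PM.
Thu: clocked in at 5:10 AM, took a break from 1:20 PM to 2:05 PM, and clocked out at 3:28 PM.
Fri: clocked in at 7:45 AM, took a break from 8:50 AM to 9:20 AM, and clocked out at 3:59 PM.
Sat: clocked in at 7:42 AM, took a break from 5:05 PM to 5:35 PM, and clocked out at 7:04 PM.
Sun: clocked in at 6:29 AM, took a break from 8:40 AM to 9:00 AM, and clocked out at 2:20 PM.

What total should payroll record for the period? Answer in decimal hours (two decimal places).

Mon: 10:43 AM–6:57 PM = 8 h 14 min
Tue: 6:18 AM–12:30 PM = 6 h 12 min
Wed: 7:11 AM–5:14 PM = 10 h 3 min; less 30 min break → 9 h 33 min
Thu: 5:10 AM–3:28 PM = 10 h 18 min; less 45 min break → 9 h 33 min
Fri: 7:45 AM–3:59 PM = 8 h 14 min; less 30 min break → 7 h 44 min
Sat: 7:42 AM–7:04 PM = 11 h 22 min; less 30 min break → 10 h 52 min
Sun: 6:29 AM–2:20 PM = 7 h 51 min; less 20 min break → 7 h 31 min
Total: 8 h 14 min + 6 h 12 min + 9 h 33 min + 9 h 33 min + 7 h 44 min + 10 h 52 min + 7 h 31 min = 59 h 39 min.

59.65 hours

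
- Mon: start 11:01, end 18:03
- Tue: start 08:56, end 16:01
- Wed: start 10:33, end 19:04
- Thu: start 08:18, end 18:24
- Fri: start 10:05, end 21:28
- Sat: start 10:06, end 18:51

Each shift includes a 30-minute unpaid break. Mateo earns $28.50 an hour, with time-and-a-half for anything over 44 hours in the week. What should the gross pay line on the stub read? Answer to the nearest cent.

$1504.80

Mon: 11:01–18:03 = 7 h 2 min; less 30 min break → 6 h 32 min
Tue: 08:56–16:01 = 7 h 5 min; less 30 min break → 6 h 35 min
Wed: 10:33–19:04 = 8 h 31 min; less 30 min break → 8 h 1 min
Thu: 08:18–18:24 = 10 h 6 min; less 30 min break → 9 h 36 min
Fri: 10:05–21:28 = 11 h 23 min; less 30 min break → 10 h 53 min
Sat: 10:06–18:51 = 8 h 45 min; less 30 min break → 8 h 15 min
Total worked: 49 h 52 min = 2992 min.
Regular 44 h 0 min = 2640 min at $28.50/h; overtime 5 h 52 min = 352 min at $42.75/h.
Pay = (2640 × $28.50 + 352 × $42.75) ÷ 60 = $1504.80.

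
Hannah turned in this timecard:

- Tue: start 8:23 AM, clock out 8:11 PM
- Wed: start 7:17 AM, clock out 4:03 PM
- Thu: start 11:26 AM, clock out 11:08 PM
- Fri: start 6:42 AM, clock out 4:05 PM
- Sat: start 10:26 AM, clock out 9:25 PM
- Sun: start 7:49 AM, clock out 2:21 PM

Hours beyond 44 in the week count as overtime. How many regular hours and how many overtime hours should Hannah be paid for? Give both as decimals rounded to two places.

Tue: 8:23 AM–8:11 PM = 11 h 48 min
Wed: 7:17 AM–4:03 PM = 8 h 46 min
Thu: 11:26 AM–11:08 PM = 11 h 42 min
Fri: 6:42 AM–4:05 PM = 9 h 23 min
Sat: 10:26 AM–9:25 PM = 10 h 59 min
Sun: 7:49 AM–2:21 PM = 6 h 32 min
Total worked: 59 h 10 min = 59.17 h.
Threshold 44 h → overtime 15 h 10 min, regular 44 h 0 min.

Regular 44.00 hours, overtime 15.17 hours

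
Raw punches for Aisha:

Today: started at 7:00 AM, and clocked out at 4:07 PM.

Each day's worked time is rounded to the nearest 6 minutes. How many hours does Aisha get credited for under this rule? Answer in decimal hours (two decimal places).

9.10 hours

Today: 7:00 AM–4:07 PM = 9 h 7 min → rounds to 9 h 6 min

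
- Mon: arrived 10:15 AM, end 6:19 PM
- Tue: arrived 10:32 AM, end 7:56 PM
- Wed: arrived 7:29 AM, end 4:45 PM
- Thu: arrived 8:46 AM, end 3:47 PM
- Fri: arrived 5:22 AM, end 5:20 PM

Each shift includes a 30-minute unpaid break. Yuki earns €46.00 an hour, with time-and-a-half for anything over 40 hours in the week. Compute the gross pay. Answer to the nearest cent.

€2061.95

Mon: 10:15 AM–6:19 PM = 8 h 4 min; less 30 min break → 7 h 34 min
Tue: 10:32 AM–7:56 PM = 9 h 24 min; less 30 min break → 8 h 54 min
Wed: 7:29 AM–4:45 PM = 9 h 16 min; less 30 min break → 8 h 46 min
Thu: 8:46 AM–3:47 PM = 7 h 1 min; less 30 min break → 6 h 31 min
Fri: 5:22 AM–5:20 PM = 11 h 58 min; less 30 min break → 11 h 28 min
Total worked: 43 h 13 min = 2593 min.
Regular 40 h 0 min = 2400 min at €46.00/h; overtime 3 h 13 min = 193 min at €69.00/h.
Pay = (2400 × €46.00 + 193 × €69.00) ÷ 60 = €2061.95.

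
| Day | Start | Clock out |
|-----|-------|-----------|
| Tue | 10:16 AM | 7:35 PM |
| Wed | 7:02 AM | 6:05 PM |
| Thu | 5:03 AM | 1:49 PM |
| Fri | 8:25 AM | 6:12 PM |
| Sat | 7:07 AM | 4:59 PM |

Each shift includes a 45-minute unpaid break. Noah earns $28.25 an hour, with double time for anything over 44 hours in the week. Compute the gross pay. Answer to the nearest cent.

$1301.38

Tue: 10:16 AM–7:35 PM = 9 h 19 min; less 45 min break → 8 h 34 min
Wed: 7:02 AM–6:05 PM = 11 h 3 min; less 45 min break → 10 h 18 min
Thu: 5:03 AM–1:49 PM = 8 h 46 min; less 45 min break → 8 h 1 min
Fri: 8:25 AM–6:12 PM = 9 h 47 min; less 45 min break → 9 h 2 min
Sat: 7:07 AM–4:59 PM = 9 h 52 min; less 45 min break → 9 h 7 min
Total worked: 45 h 2 min = 2702 min.
Regular 44 h 0 min = 2640 min at $28.25/h; overtime 1 h 2 min = 62 min at $56.50/h.
Pay = (2640 × $28.25 + 62 × $56.50) ÷ 60 = $1301.38.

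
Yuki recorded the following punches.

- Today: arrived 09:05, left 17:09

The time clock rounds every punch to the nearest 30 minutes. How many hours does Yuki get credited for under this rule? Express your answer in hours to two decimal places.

Today: in 09:05→09:00, out 17:09→17:00; 8 h 0 min

8.00 hours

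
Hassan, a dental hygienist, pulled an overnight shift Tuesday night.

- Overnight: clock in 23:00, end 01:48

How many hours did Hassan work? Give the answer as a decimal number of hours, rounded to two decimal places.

2.80 hours

Overnight: 23:00 → midnight = 1 h 0 min; midnight → 01:48 = 1 h 48 min; span 2 h 48 min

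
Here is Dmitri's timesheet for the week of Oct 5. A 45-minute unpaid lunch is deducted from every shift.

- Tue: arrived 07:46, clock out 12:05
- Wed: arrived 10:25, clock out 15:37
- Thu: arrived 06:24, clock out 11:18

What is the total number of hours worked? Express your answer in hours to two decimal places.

Tue: 07:46–12:05 = 4 h 19 min; less 45 min break → 3 h 34 min
Wed: 10:25–15:37 = 5 h 12 min; less 45 min break → 4 h 27 min
Thu: 06:24–11:18 = 4 h 54 min; less 45 min break → 4 h 9 min
Total: 3 h 34 min + 4 h 27 min + 4 h 9 min = 12 h 10 min.

12.17 hours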